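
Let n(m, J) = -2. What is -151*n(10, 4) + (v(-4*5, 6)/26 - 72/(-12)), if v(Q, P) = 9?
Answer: 8017/26 ≈ 308.35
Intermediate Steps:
-151*n(10, 4) + (v(-4*5, 6)/26 - 72/(-12)) = -151*(-2) + (9/26 - 72/(-12)) = 302 + (9*(1/26) - 72*(-1/12)) = 302 + (9/26 + 6) = 302 + 165/26 = 8017/26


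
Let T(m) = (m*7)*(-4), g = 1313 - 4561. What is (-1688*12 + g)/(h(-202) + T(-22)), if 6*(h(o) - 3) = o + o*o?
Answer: -11752/3693 ≈ -3.1822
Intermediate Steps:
h(o) = 3 + o/6 + o**2/6 (h(o) = 3 + (o + o*o)/6 = 3 + (o + o**2)/6 = 3 + (o/6 + o**2/6) = 3 + o/6 + o**2/6)
g = -3248
T(m) = -28*m (T(m) = (7*m)*(-4) = -28*m)
(-1688*12 + g)/(h(-202) + T(-22)) = (-1688*12 - 3248)/((3 + (1/6)*(-202) + (1/6)*(-202)**2) - 28*(-22)) = (-20256 - 3248)/((3 - 101/3 + (1/6)*40804) + 616) = -23504/((3 - 101/3 + 20402/3) + 616) = -23504/(6770 + 616) = -23504/7386 = -23504*1/7386 = -11752/3693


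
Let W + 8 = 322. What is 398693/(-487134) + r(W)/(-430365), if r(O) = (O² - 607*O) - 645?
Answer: -42150669749/69881807970 ≈ -0.60317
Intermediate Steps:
W = 314 (W = -8 + 322 = 314)
r(O) = -645 + O² - 607*O
398693/(-487134) + r(W)/(-430365) = 398693/(-487134) + (-645 + 314² - 607*314)/(-430365) = 398693*(-1/487134) + (-645 + 98596 - 190598)*(-1/430365) = -398693/487134 - 92647*(-1/430365) = -398693/487134 + 92647/430365 = -42150669749/69881807970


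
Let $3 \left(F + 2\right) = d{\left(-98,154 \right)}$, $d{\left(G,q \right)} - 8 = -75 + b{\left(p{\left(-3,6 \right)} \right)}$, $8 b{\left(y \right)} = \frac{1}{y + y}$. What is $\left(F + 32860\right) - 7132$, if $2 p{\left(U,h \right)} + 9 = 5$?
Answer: $\frac{822517}{32} \approx 25704.0$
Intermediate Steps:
$p{\left(U,h \right)} = -2$ ($p{\left(U,h \right)} = - \frac{9}{2} + \frac{1}{2} \cdot 5 = - \frac{9}{2} + \frac{5}{2} = -2$)
$b{\left(y \right)} = \frac{1}{16 y}$ ($b{\left(y \right)} = \frac{1}{8 \left(y + y\right)} = \frac{1}{8 \cdot 2 y} = \frac{\frac{1}{2} \frac{1}{y}}{8} = \frac{1}{16 y}$)
$d{\left(G,q \right)} = - \frac{2145}{32}$ ($d{\left(G,q \right)} = 8 - \left(75 - \frac{1}{16 \left(-2\right)}\right) = 8 + \left(-75 + \frac{1}{16} \left(- \frac{1}{2}\right)\right) = 8 - \frac{2401}{32} = - \frac{2145}{32}$)
$F = - \frac{779}{32}$ ($F = -2 + \frac{1}{3} \left(- \frac{2145}{32}\right) = -2 - \frac{715}{32} = - \frac{779}{32} \approx -24.344$)
$\left(F + 32860\right) - 7132 = \left(- \frac{779}{32} + 32860\right) - 7132 = \frac{1050741}{32} - 7132 = \frac{822517}{32}$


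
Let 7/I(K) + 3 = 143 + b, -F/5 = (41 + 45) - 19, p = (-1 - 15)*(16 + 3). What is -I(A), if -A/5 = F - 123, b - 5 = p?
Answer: 7/159 ≈ 0.044025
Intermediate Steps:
p = -304 (p = -16*19 = -304)
b = -299 (b = 5 - 304 = -299)
F = -335 (F = -5*((41 + 45) - 19) = -5*(86 - 19) = -5*67 = -335)
A = 2290 (A = -5*(-335 - 123) = -5*(-458) = 2290)
I(K) = -7/159 (I(K) = 7/(-3 + (143 - 299)) = 7/(-3 - 156) = 7/(-159) = 7*(-1/159) = -7/159)
-I(A) = -1*(-7/159) = 7/159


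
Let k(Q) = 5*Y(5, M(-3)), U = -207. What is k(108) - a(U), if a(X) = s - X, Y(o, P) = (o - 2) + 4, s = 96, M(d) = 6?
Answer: -268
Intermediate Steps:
Y(o, P) = 2 + o (Y(o, P) = (-2 + o) + 4 = 2 + o)
a(X) = 96 - X
k(Q) = 35 (k(Q) = 5*(2 + 5) = 5*7 = 35)
k(108) - a(U) = 35 - (96 - 1*(-207)) = 35 - (96 + 207) = 35 - 1*303 = 35 - 303 = -268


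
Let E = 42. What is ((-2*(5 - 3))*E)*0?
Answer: 0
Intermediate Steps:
((-2*(5 - 3))*E)*0 = (-2*(5 - 3)*42)*0 = (-2*2*42)*0 = -4*42*0 = -168*0 = 0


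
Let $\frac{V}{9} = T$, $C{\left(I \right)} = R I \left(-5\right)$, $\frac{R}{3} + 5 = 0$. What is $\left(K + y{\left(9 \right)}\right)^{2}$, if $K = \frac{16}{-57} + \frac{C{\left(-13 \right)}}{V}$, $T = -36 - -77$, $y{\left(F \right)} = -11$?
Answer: $\frac{117635716}{606841} \approx 193.85$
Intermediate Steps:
$R = -15$ ($R = -15 + 3 \cdot 0 = -15 + 0 = -15$)
$T = 41$ ($T = -36 + 77 = 41$)
$C{\left(I \right)} = 75 I$ ($C{\left(I \right)} = - 15 I \left(-5\right) = 75 I$)
$V = 369$ ($V = 9 \cdot 41 = 369$)
$K = - \frac{2277}{779}$ ($K = \frac{16}{-57} + \frac{75 \left(-13\right)}{369} = 16 \left(- \frac{1}{57}\right) - \frac{325}{123} = - \frac{16}{57} - \frac{325}{123} = - \frac{2277}{779} \approx -2.923$)
$\left(K + y{\left(9 \right)}\right)^{2} = \left(- \frac{2277}{779} - 11\right)^{2} = \left(- \frac{10846}{779}\right)^{2} = \frac{117635716}{606841}$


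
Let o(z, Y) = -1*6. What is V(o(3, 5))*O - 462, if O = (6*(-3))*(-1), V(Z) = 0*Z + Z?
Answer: -570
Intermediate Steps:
o(z, Y) = -6
V(Z) = Z (V(Z) = 0 + Z = Z)
O = 18 (O = -18*(-1) = 18)
V(o(3, 5))*O - 462 = -6*18 - 462 = -108 - 462 = -570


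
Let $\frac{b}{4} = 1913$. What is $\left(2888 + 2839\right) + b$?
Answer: $13379$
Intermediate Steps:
$b = 7652$ ($b = 4 \cdot 1913 = 7652$)
$\left(2888 + 2839\right) + b = \left(2888 + 2839\right) + 7652 = 5727 + 7652 = 13379$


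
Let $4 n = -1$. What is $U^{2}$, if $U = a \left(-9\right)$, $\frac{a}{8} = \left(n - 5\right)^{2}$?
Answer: $\frac{15752961}{4} \approx 3.9382 \cdot 10^{6}$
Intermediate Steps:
$n = - \frac{1}{4}$ ($n = \frac{1}{4} \left(-1\right) = - \frac{1}{4} \approx -0.25$)
$a = \frac{441}{2}$ ($a = 8 \left(- \frac{1}{4} - 5\right)^{2} = 8 \left(- \frac{21}{4}\right)^{2} = 8 \cdot \frac{441}{16} = \frac{441}{2} \approx 220.5$)
$U = - \frac{3969}{2}$ ($U = \frac{441}{2} \left(-9\right) = - \frac{3969}{2} \approx -1984.5$)
$U^{2} = \left(- \frac{3969}{2}\right)^{2} = \frac{15752961}{4}$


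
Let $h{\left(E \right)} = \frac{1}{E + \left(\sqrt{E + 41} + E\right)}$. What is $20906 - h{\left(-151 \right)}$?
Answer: $\frac{954505393}{45657} + \frac{i \sqrt{110}}{91314} \approx 20906.0 + 0.00011486 i$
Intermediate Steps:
$h{\left(E \right)} = \frac{1}{\sqrt{41 + E} + 2 E}$ ($h{\left(E \right)} = \frac{1}{E + \left(\sqrt{41 + E} + E\right)} = \frac{1}{E + \left(E + \sqrt{41 + E}\right)} = \frac{1}{\sqrt{41 + E} + 2 E}$)
$20906 - h{\left(-151 \right)} = 20906 - \frac{1}{\sqrt{41 - 151} + 2 \left(-151\right)} = 20906 - \frac{1}{\sqrt{-110} - 302} = 20906 - \frac{1}{i \sqrt{110} - 302} = 20906 - \frac{1}{-302 + i \sqrt{110}}$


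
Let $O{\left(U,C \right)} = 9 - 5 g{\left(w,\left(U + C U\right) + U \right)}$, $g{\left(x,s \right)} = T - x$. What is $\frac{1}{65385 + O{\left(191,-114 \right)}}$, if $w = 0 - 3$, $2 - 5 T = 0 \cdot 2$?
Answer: $\frac{1}{65377} \approx 1.5296 \cdot 10^{-5}$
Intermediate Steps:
$T = \frac{2}{5}$ ($T = \frac{2}{5} - \frac{0 \cdot 2}{5} = \frac{2}{5} - 0 = \frac{2}{5} + 0 = \frac{2}{5} \approx 0.4$)
$w = -3$ ($w = 0 - 3 = -3$)
$g{\left(x,s \right)} = \frac{2}{5} - x$
$O{\left(U,C \right)} = -8$ ($O{\left(U,C \right)} = 9 - 5 \left(\frac{2}{5} - -3\right) = 9 - 5 \left(\frac{2}{5} + 3\right) = 9 - 17 = -8$)
$\frac{1}{65385 + O{\left(191,-114 \right)}} = \frac{1}{65385 - 8} = \frac{1}{65377}$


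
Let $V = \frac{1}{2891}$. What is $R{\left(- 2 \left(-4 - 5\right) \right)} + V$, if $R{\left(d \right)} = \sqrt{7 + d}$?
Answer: $\frac{14456}{2891} \approx 5.0003$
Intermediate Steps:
$V = \frac{1}{2891} \approx 0.0003459$
$R{\left(- 2 \left(-4 - 5\right) \right)} + V = \sqrt{7 - 2 \left(-4 - 5\right)} + \frac{1}{2891} = \sqrt{7 - -18} + \frac{1}{2891} = \sqrt{7 + 18} + \frac{1}{2891} = \sqrt{25} + \frac{1}{2891} = 5 + \frac{1}{2891} = \frac{14456}{2891}$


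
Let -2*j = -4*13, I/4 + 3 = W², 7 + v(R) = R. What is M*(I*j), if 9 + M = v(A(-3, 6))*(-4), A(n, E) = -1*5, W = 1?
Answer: -8112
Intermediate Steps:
A(n, E) = -5
v(R) = -7 + R
I = -8 (I = -12 + 4*1² = -12 + 4*1 = -12 + 4 = -8)
j = 26 (j = -(-2)*13 = -½*(-52) = 26)
M = 39 (M = -9 + (-7 - 5)*(-4) = -9 - 12*(-4) = -9 + 48 = 39)
M*(I*j) = 39*(-8*26) = 39*(-208) = -8112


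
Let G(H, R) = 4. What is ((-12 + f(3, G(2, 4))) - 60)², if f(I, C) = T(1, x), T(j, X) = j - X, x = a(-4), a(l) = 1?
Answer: 5184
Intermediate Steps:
x = 1
f(I, C) = 0 (f(I, C) = 1 - 1*1 = 1 - 1 = 0)
((-12 + f(3, G(2, 4))) - 60)² = ((-12 + 0) - 60)² = (-12 - 60)² = (-72)² = 5184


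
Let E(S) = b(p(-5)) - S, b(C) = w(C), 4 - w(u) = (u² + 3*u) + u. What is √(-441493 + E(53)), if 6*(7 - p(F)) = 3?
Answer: I*√1766441/2 ≈ 664.54*I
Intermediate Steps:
p(F) = 13/2 (p(F) = 7 - ⅙*3 = 7 - ½ = 13/2)
w(u) = 4 - u² - 4*u (w(u) = 4 - ((u² + 3*u) + u) = 4 - (u² + 4*u) = 4 + (-u² - 4*u) = 4 - u² - 4*u)
b(C) = 4 - C² - 4*C
E(S) = -257/4 - S (E(S) = (4 - (13/2)² - 4*13/2) - S = (4 - 1*169/4 - 26) - S = (4 - 169/4 - 26) - S = -257/4 - S)
√(-441493 + E(53)) = √(-441493 + (-257/4 - 1*53)) = √(-441493 + (-257/4 - 53)) = √(-441493 - 469/4) = √(-1766441/4) = I*√1766441/2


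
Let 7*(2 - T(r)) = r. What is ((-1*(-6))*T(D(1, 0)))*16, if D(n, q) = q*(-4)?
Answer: 192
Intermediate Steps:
D(n, q) = -4*q
T(r) = 2 - r/7
((-1*(-6))*T(D(1, 0)))*16 = ((-1*(-6))*(2 - (-4)*0/7))*16 = (6*(2 - ⅐*0))*16 = (6*(2 + 0))*16 = (6*2)*16 = 12*16 = 192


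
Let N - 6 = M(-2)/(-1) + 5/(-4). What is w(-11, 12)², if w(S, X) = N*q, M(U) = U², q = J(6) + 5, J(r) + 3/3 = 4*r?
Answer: 441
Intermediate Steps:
J(r) = -1 + 4*r
q = 28 (q = (-1 + 4*6) + 5 = (-1 + 24) + 5 = 23 + 5 = 28)
N = ¾ (N = 6 + ((-2)²/(-1) + 5/(-4)) = 6 + (4*(-1) + 5*(-¼)) = 6 + (-4 - 5/4) = 6 - 21/4 = ¾ ≈ 0.75000)
w(S, X) = 21 (w(S, X) = (¾)*28 = 21)
w(-11, 12)² = 21² = 441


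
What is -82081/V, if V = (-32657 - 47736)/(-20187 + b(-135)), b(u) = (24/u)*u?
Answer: -1654999203/80393 ≈ -20586.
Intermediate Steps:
b(u) = 24
V = 80393/20163 (V = (-32657 - 47736)/(-20187 + 24) = -80393/(-20163) = -80393*(-1/20163) = 80393/20163 ≈ 3.9872)
-82081/V = -82081/80393/20163 = -82081*20163/80393 = -1654999203/80393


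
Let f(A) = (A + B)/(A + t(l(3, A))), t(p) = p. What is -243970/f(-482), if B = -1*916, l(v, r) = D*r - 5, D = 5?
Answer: -353390545/699 ≈ -5.0557e+5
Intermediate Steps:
l(v, r) = -5 + 5*r (l(v, r) = 5*r - 5 = -5 + 5*r)
B = -916
f(A) = (-916 + A)/(-5 + 6*A) (f(A) = (A - 916)/(A + (-5 + 5*A)) = (-916 + A)/(-5 + 6*A))
-243970/f(-482) = -243970*(-5 + 6*(-482))/(-916 - 482) = -243970/(-1398/(-5 - 2892)) = -243970/(-1398/(-2897)) = -243970/((-1/2897*(-1398))) = -243970/1398/2897 = -243970*2897/1398 = -353390545/699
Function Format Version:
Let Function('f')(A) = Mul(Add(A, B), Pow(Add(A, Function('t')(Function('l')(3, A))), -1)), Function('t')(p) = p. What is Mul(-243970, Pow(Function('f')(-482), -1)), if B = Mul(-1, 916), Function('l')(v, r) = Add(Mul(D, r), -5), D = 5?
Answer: Rational(-353390545, 699) ≈ -5.0557e+5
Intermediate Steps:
Function('l')(v, r) = Add(-5, Mul(5, r)) (Function('l')(v, r) = Add(Mul(5, r), -5) = Add(-5, Mul(5, r)))
B = -916
Function('f')(A) = Mul(Pow(Add(-5, Mul(6, A)), -1), Add(-916, A)) (Function('f')(A) = Mul(Add(A, -916), Pow(Add(A, Add(-5, Mul(5, A))), -1)) = Mul(Add(-916, A), Pow(Add(-5, Mul(6, A)), -1)) = Mul(Pow(Add(-5, Mul(6, A)), -1), Add(-916, A)))
Mul(-243970, Pow(Function('f')(-482), -1)) = Mul(-243970, Pow(Mul(Pow(Add(-5, Mul(6, -482)), -1), Add(-916, -482)), -1)) = Mul(-243970, Pow(Mul(Pow(Add(-5, -2892), -1), -1398), -1)) = Mul(-243970, Pow(Mul(Pow(-2897, -1), -1398), -1)) = Mul(-243970, Pow(Mul(Rational(-1, 2897), -1398), -1)) = Mul(-243970, Pow(Rational(1398, 2897), -1)) = Mul(-243970, Rational(2897, 1398)) = Rational(-353390545, 699)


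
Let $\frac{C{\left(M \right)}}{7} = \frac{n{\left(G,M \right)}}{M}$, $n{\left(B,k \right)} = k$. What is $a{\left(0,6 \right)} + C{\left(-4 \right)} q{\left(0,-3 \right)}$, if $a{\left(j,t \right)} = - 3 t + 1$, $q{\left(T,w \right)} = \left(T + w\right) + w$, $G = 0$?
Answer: $-59$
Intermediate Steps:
$q{\left(T,w \right)} = T + 2 w$
$a{\left(j,t \right)} = 1 - 3 t$
$C{\left(M \right)} = 7$ ($C{\left(M \right)} = 7 \frac{M}{M} = 7 \cdot 1 = 7$)
$a{\left(0,6 \right)} + C{\left(-4 \right)} q{\left(0,-3 \right)} = \left(1 - 18\right) + 7 \left(0 + 2 \left(-3\right)\right) = \left(1 - 18\right) + 7 \left(0 - 6\right) = -17 + 7 \left(-6\right) = -17 - 42 = -59$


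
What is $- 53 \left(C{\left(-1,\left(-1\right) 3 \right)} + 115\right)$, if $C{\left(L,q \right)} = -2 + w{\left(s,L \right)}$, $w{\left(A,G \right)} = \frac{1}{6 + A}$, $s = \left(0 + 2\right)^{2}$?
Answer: $- \frac{59943}{10} \approx -5994.3$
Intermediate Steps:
$s = 4$ ($s = 2^{2} = 4$)
$C{\left(L,q \right)} = - \frac{19}{10}$ ($C{\left(L,q \right)} = -2 + \frac{1}{6 + 4} = -2 + \frac{1}{10} = - \frac{19}{10}$)
$- 53 \left(C{\left(-1,\left(-1\right) 3 \right)} + 115\right) = - 53 \left(- \frac{19}{10} + 115\right) = \left(-53\right) \frac{1131}{10} = - \frac{59943}{10}$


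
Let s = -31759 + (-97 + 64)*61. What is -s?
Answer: 33772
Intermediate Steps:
s = -33772 (s = -31759 - 33*61 = -31759 - 2013 = -33772)
-s = -1*(-33772) = 33772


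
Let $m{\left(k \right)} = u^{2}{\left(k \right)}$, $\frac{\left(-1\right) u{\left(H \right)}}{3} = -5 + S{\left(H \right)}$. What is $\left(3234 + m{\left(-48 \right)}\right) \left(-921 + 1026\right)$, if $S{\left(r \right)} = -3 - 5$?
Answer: $499275$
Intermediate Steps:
$S{\left(r \right)} = -8$ ($S{\left(r \right)} = -3 - 5 = -8$)
$u{\left(H \right)} = 39$ ($u{\left(H \right)} = - 3 \left(-5 - 8\right) = \left(-3\right) \left(-13\right) = 39$)
$m{\left(k \right)} = 1521$ ($m{\left(k \right)} = 39^{2} = 1521$)
$\left(3234 + m{\left(-48 \right)}\right) \left(-921 + 1026\right) = \left(3234 + 1521\right) \left(-921 + 1026\right) = 4755 \cdot 105 = 499275$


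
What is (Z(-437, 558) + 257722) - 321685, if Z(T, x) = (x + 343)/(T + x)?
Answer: -7738622/121 ≈ -63956.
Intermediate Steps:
Z(T, x) = (343 + x)/(T + x)
(Z(-437, 558) + 257722) - 321685 = ((343 + 558)/(-437 + 558) + 257722) - 321685 = (901/121 + 257722) - 321685 = 31185263/121 - 321685 = -7738622/121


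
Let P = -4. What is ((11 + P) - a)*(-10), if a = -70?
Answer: -770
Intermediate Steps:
((11 + P) - a)*(-10) = ((11 - 4) - 1*(-70))*(-10) = (7 + 70)*(-10) = 77*(-10) = -770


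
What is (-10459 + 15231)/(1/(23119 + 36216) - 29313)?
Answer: -141573310/869643427 ≈ -0.16279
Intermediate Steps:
(-10459 + 15231)/(1/(23119 + 36216) - 29313) = 4772/(1/59335 - 29313) = 4772/(-1739286854/59335) = 4772*(-59335/1739286854) = -141573310/869643427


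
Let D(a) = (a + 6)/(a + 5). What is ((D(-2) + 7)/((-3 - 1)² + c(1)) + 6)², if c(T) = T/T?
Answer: 109561/2601 ≈ 42.123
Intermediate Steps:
D(a) = (6 + a)/(5 + a)
c(T) = 1
((D(-2) + 7)/((-3 - 1)² + c(1)) + 6)² = (((6 - 2)/(5 - 2) + 7)/((-3 - 1)² + 1) + 6)² = ((4/3 + 7)/((-4)² + 1) + 6)² = (((⅓)*4 + 7)/(16 + 1) + 6)² = ((4/3 + 7)/17 + 6)² = ((25/3)*(1/17) + 6)² = (25/51 + 6)² = (331/51)² = 109561/2601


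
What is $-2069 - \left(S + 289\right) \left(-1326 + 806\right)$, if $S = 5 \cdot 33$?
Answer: $234011$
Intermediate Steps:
$S = 165$
$-2069 - \left(S + 289\right) \left(-1326 + 806\right) = -2069 - \left(165 + 289\right) \left(-1326 + 806\right) = -2069 - 454 \left(-520\right) = -2069 - -236080 = -2069 + 236080 = 234011$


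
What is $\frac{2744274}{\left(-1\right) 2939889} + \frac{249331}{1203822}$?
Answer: $- \frac{856870650323}{1179701018586} \approx -0.72635$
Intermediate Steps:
$\frac{2744274}{\left(-1\right) 2939889} + \frac{249331}{1203822} = \frac{2744274}{-2939889} + 249331 \cdot \frac{1}{1203822} = 2744274 \left(- \frac{1}{2939889}\right) + \frac{249331}{1203822} = - \frac{914758}{979963} + \frac{249331}{1203822} = - \frac{856870650323}{1179701018586}$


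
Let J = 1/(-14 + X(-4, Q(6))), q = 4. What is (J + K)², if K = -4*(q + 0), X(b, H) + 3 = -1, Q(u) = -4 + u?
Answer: 83521/324 ≈ 257.78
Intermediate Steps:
X(b, H) = -4 (X(b, H) = -3 - 1 = -4)
K = -16 (K = -4*(4 + 0) = -4*4 = -16)
J = -1/18 (J = 1/(-14 - 4) = 1/(-18) = -1/18 ≈ -0.055556)
(J + K)² = (-1/18 - 16)² = (-289/18)² = 83521/324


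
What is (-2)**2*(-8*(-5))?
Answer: 160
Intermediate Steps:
(-2)**2*(-8*(-5)) = 4*40 = 160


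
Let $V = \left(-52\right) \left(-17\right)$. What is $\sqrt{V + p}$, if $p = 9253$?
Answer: $\sqrt{10137} \approx 100.68$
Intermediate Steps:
$V = 884$
$\sqrt{V + p} = \sqrt{884 + 9253} = \sqrt{10137}$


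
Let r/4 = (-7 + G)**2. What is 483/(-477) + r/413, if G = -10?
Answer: 117311/65667 ≈ 1.7865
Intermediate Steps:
r = 1156 (r = 4*(-7 - 10)**2 = 4*(-17)**2 = 4*289 = 1156)
483/(-477) + r/413 = 483/(-477) + 1156/413 = 483*(-1/477) + 1156*(1/413) = -161/159 + 1156/413 = 117311/65667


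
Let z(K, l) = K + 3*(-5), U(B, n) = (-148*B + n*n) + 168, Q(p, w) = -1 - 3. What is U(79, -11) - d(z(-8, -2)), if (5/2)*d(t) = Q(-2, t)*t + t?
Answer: -57153/5 ≈ -11431.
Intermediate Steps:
Q(p, w) = -4
U(B, n) = 168 + n² - 148*B (U(B, n) = (-148*B + n²) + 168 = (n² - 148*B) + 168 = 168 + n² - 148*B)
z(K, l) = -15 + K (z(K, l) = K - 15 = -15 + K)
d(t) = -6*t/5 (d(t) = 2*(-4*t + t)/5 = 2*(-3*t)/5 = -6*t/5)
U(79, -11) - d(z(-8, -2)) = (168 + (-11)² - 148*79) - (-6)*(-15 - 8)/5 = (168 + 121 - 11692) - (-6)*(-23)/5 = -11403 - 1*138/5 = -11403 - 138/5 = -57153/5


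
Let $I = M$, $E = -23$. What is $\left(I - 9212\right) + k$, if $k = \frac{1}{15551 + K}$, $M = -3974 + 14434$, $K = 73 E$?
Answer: $\frac{17312257}{13872} \approx 1248.0$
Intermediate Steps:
$K = -1679$ ($K = 73 \left(-23\right) = -1679$)
$M = 10460$
$k = \frac{1}{13872}$ ($k = \frac{1}{15551 - 1679} = \frac{1}{13872} \approx 7.2088 \cdot 10^{-5}$)
$I = 10460$
$\left(I - 9212\right) + k = \left(10460 - 9212\right) + \frac{1}{13872} = 1248 + \frac{1}{13872} = \frac{17312257}{13872}$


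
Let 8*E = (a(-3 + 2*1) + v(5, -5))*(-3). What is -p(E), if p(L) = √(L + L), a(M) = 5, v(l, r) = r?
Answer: 0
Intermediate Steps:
E = 0 (E = ((5 - 5)*(-3))/8 = (0*(-3))/8 = (⅛)*0 = 0)
p(L) = √2*√L (p(L) = √(2*L) = √2*√L)
-p(E) = -√2*√0 = -√2*0 = -1*0 = 0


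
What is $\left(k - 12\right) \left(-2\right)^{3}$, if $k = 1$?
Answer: $88$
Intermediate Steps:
$\left(k - 12\right) \left(-2\right)^{3} = \left(1 - 12\right) \left(-2\right)^{3} = \left(-11\right) \left(-8\right) = 88$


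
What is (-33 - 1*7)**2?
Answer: 1600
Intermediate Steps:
(-33 - 1*7)**2 = (-33 - 7)**2 = (-40)**2 = 1600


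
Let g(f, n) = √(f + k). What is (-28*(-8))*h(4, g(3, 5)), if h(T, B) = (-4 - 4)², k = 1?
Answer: 14336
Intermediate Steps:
g(f, n) = √(1 + f) (g(f, n) = √(f + 1) = √(1 + f))
h(T, B) = 64 (h(T, B) = (-8)² = 64)
(-28*(-8))*h(4, g(3, 5)) = -28*(-8)*64 = 224*64 = 14336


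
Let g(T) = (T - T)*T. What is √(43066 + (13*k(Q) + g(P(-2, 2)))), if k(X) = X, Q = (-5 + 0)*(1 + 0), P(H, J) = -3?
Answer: √43001 ≈ 207.37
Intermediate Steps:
Q = -5 (Q = -5*1 = -5)
g(T) = 0 (g(T) = 0*T = 0)
√(43066 + (13*k(Q) + g(P(-2, 2)))) = √(43066 + (13*(-5) + 0)) = √(43066 + (-65 + 0)) = √(43066 - 65) = √43001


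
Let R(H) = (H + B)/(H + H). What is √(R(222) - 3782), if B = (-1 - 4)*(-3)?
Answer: I*√20707309/74 ≈ 61.494*I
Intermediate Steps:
B = 15 (B = -5*(-3) = 15)
R(H) = (15 + H)/(2*H) (R(H) = (H + 15)/(H + H) = (15 + H)/((2*H)) = (15 + H)*(1/(2*H)) = (15 + H)/(2*H))
√(R(222) - 3782) = √((½)*(15 + 222)/222 - 3782) = √((½)*(1/222)*237 - 3782) = √(79/148 - 3782) = √(-559657/148) = I*√20707309/74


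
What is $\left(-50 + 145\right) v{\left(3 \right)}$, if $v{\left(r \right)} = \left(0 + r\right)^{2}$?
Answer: $855$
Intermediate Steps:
$v{\left(r \right)} = r^{2}$
$\left(-50 + 145\right) v{\left(3 \right)} = \left(-50 + 145\right) 3^{2} = 95 \cdot 9 = 855$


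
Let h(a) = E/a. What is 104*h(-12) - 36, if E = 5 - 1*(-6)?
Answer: -394/3 ≈ -131.33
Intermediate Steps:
E = 11 (E = 5 + 6 = 11)
h(a) = 11/a
104*h(-12) - 36 = 104*(11/(-12)) - 36 = 104*(11*(-1/12)) - 36 = 104*(-11/12) - 36 = -286/3 - 36 = -394/3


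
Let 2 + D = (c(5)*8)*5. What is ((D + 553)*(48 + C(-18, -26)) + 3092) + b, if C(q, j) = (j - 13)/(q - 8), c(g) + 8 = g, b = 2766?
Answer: 54385/2 ≈ 27193.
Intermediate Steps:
c(g) = -8 + g
D = -122 (D = -2 + ((-8 + 5)*8)*5 = -2 - 3*8*5 = -2 - 24*5 = -2 - 120 = -122)
C(q, j) = (-13 + j)/(-8 + q)
((D + 553)*(48 + C(-18, -26)) + 3092) + b = ((-122 + 553)*(48 + (-13 - 26)/(-8 - 18)) + 3092) + 2766 = (431*(48 - 39/(-26)) + 3092) + 2766 = (431*(48 - 1/26*(-39)) + 3092) + 2766 = (431*(48 + 3/2) + 3092) + 2766 = (431*(99/2) + 3092) + 2766 = (42669/2 + 3092) + 2766 = 48853/2 + 2766 = 54385/2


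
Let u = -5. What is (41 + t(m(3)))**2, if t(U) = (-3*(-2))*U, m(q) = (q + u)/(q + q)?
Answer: 1521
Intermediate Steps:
m(q) = (-5 + q)/(2*q) (m(q) = (q - 5)/(q + q) = (-5 + q)/((2*q)) = (-5 + q)*(1/(2*q)) = (-5 + q)/(2*q))
t(U) = 6*U
(41 + t(m(3)))**2 = (41 + 6*((1/2)*(-5 + 3)/3))**2 = (41 + 6*((1/2)*(1/3)*(-2)))**2 = (41 + 6*(-1/3))**2 = (41 - 2)**2 = 39**2 = 1521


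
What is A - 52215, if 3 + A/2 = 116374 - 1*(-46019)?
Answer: 272565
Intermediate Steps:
A = 324780 (A = -6 + 2*(116374 - 1*(-46019)) = -6 + 2*(116374 + 46019) = -6 + 2*162393 = -6 + 324786 = 324780)
A - 52215 = 324780 - 52215 = 272565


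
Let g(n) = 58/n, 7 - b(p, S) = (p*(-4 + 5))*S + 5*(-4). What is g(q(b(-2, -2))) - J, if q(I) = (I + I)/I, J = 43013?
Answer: -42984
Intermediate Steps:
b(p, S) = 27 - S*p (b(p, S) = 7 - ((p*(-4 + 5))*S + 5*(-4)) = 7 - ((p*1)*S - 20) = 7 - (p*S - 20) = 7 - (S*p - 20) = 7 - (-20 + S*p) = 7 + (20 - S*p) = 27 - S*p)
q(I) = 2 (q(I) = (2*I)/I = 2)
g(q(b(-2, -2))) - J = 58/2 - 1*43013 = 58*(½) - 43013 = 29 - 43013 = -42984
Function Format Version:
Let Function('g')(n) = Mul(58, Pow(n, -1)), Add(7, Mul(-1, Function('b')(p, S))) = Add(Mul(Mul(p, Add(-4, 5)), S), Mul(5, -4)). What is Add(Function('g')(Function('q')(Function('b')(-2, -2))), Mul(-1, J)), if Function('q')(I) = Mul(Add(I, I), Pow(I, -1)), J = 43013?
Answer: -42984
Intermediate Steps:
Function('b')(p, S) = Add(27, Mul(-1, S, p)) (Function('b')(p, S) = Add(7, Mul(-1, Add(Mul(Mul(p, Add(-4, 5)), S), Mul(5, -4)))) = Add(7, Mul(-1, Add(Mul(Mul(p, 1), S), -20))) = Add(7, Mul(-1, Add(Mul(p, S), -20))) = Add(7, Mul(-1, Add(Mul(S, p), -20))) = Add(7, Mul(-1, Add(-20, Mul(S, p)))) = Add(7, Add(20, Mul(-1, S, p))) = Add(27, Mul(-1, S, p)))
Function('q')(I) = 2 (Function('q')(I) = Mul(Mul(2, I), Pow(I, -1)) = 2)
Add(Function('g')(Function('q')(Function('b')(-2, -2))), Mul(-1, J)) = Add(Mul(58, Pow(2, -1)), Mul(-1, 43013)) = Add(Mul(58, Rational(1, 2)), -43013) = Add(29, -43013) = -42984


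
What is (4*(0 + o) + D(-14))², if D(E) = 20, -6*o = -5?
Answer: 4900/9 ≈ 544.44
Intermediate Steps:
o = ⅚ (o = -⅙*(-5) = ⅚ ≈ 0.83333)
(4*(0 + o) + D(-14))² = (4*(0 + ⅚) + 20)² = (4*(⅚) + 20)² = (10/3 + 20)² = (70/3)² = 4900/9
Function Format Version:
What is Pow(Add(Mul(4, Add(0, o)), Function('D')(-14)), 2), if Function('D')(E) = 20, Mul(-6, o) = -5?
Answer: Rational(4900, 9) ≈ 544.44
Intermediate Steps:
o = Rational(5, 6) (o = Mul(Rational(-1, 6), -5) = Rational(5, 6) ≈ 0.83333)
Pow(Add(Mul(4, Add(0, o)), Function('D')(-14)), 2) = Pow(Add(Mul(4, Add(0, Rational(5, 6))), 20), 2) = Pow(Add(Mul(4, Rational(5, 6)), 20), 2) = Pow(Add(Rational(10, 3), 20), 2) = Pow(Rational(70, 3), 2) = Rational(4900, 9)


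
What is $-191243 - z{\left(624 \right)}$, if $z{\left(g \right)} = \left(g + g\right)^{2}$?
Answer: $-1748747$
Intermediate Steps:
$z{\left(g \right)} = 4 g^{2}$ ($z{\left(g \right)} = \left(2 g\right)^{2} = 4 g^{2}$)
$-191243 - z{\left(624 \right)} = -191243 - 4 \cdot 624^{2} = -191243 - 4 \cdot 389376 = -191243 - 1557504 = -1748747$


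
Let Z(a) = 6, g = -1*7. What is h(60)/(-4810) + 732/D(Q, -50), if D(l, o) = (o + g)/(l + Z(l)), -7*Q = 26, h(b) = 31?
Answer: -18782363/639730 ≈ -29.360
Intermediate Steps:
g = -7
Q = -26/7 (Q = -⅐*26 = -26/7 ≈ -3.7143)
D(l, o) = (-7 + o)/(6 + l) (D(l, o) = (o - 7)/(l + 6) = (-7 + o)/(6 + l))
h(60)/(-4810) + 732/D(Q, -50) = 31/(-4810) + 732/(((-7 - 50)/(6 - 26/7))) = 31*(-1/4810) + 732/((-57/(16/7))) = -31/4810 + 732/(((7/16)*(-57))) = -31/4810 + 732/(-399/16) = -31/4810 + 732*(-16/399) = -31/4810 - 3904/133 = -18782363/639730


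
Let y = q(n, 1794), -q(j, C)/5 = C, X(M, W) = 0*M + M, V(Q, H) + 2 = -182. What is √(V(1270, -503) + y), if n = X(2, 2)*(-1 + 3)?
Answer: I*√9154 ≈ 95.677*I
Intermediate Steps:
V(Q, H) = -184 (V(Q, H) = -2 - 182 = -184)
X(M, W) = M (X(M, W) = 0 + M = M)
n = 4 (n = 2*(-1 + 3) = 2*2 = 4)
q(j, C) = -5*C
y = -8970 (y = -5*1794 = -8970)
√(V(1270, -503) + y) = √(-184 - 8970) = √(-9154) = I*√9154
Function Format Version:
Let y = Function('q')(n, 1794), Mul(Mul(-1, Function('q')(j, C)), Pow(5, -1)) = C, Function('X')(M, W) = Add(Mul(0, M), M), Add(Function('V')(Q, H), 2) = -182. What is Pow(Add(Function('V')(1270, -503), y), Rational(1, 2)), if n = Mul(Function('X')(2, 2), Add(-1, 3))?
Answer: Mul(I, Pow(9154, Rational(1, 2))) ≈ Mul(95.677, I)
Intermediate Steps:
Function('V')(Q, H) = -184 (Function('V')(Q, H) = Add(-2, -182) = -184)
Function('X')(M, W) = M (Function('X')(M, W) = Add(0, M) = M)
n = 4 (n = Mul(2, Add(-1, 3)) = Mul(2, 2) = 4)
Function('q')(j, C) = Mul(-5, C)
y = -8970 (y = Mul(-5, 1794) = -8970)
Pow(Add(Function('V')(1270, -503), y), Rational(1, 2)) = Pow(Add(-184, -8970), Rational(1, 2)) = Pow(-9154, Rational(1, 2)) = Mul(I, Pow(9154, Rational(1, 2)))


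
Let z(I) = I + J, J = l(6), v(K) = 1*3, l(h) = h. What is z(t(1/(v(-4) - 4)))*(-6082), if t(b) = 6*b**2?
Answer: -72984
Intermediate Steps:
v(K) = 3
J = 6
z(I) = 6 + I (z(I) = I + 6 = 6 + I)
z(t(1/(v(-4) - 4)))*(-6082) = (6 + 6*(1/(3 - 4))**2)*(-6082) = (6 + 6*(1/(-1))**2)*(-6082) = (6 + 6*(-1)**2)*(-6082) = (6 + 6*1)*(-6082) = (6 + 6)*(-6082) = 12*(-6082) = -72984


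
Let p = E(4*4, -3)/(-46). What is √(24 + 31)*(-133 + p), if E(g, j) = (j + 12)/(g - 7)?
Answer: -6119*√55/46 ≈ -986.52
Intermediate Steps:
E(g, j) = (12 + j)/(-7 + g)
p = -1/46 (p = ((12 - 3)/(-7 + 4*4))/(-46) = (9/(-7 + 16))*(-1/46) = (9/9)*(-1/46) = ((⅑)*9)*(-1/46) = 1*(-1/46) = -1/46 ≈ -0.021739)
√(24 + 31)*(-133 + p) = √(24 + 31)*(-133 - 1/46) = √55*(-6119/46) = -6119*√55/46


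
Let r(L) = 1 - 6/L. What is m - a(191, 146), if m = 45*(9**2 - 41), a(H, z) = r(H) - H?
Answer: 380096/191 ≈ 1990.0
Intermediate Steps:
r(L) = 1 - 6/L
a(H, z) = -H + (-6 + H)/H (a(H, z) = (-6 + H)/H - H = -H + (-6 + H)/H)
m = 1800 (m = 45*(81 - 41) = 45*40 = 1800)
m - a(191, 146) = 1800 - (1 - 1*191 - 6/191) = 1800 - (1 - 191 - 6*1/191) = 1800 - (1 - 191 - 6/191) = 1800 - 1*(-36296/191) = 1800 + 36296/191 = 380096/191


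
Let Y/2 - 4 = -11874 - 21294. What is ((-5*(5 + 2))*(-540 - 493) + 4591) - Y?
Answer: 107074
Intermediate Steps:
Y = -66328 (Y = 8 + 2*(-11874 - 21294) = 8 + 2*(-33168) = 8 - 66336 = -66328)
((-5*(5 + 2))*(-540 - 493) + 4591) - Y = ((-5*(5 + 2))*(-540 - 493) + 4591) - 1*(-66328) = (-5*7*(-1033) + 4591) + 66328 = (-35*(-1033) + 4591) + 66328 = (36155 + 4591) + 66328 = 40746 + 66328 = 107074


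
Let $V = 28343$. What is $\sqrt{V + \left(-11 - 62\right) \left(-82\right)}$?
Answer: $\sqrt{34329} \approx 185.28$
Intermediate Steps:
$\sqrt{V + \left(-11 - 62\right) \left(-82\right)} = \sqrt{28343 + \left(-11 - 62\right) \left(-82\right)} = \sqrt{28343 - -5986} = \sqrt{28343 + 5986} = \sqrt{34329}$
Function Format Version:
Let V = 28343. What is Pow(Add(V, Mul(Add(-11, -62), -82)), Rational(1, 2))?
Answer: Pow(34329, Rational(1, 2)) ≈ 185.28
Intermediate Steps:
Pow(Add(V, Mul(Add(-11, -62), -82)), Rational(1, 2)) = Pow(Add(28343, Mul(Add(-11, -62), -82)), Rational(1, 2)) = Pow(Add(28343, Mul(-73, -82)), Rational(1, 2)) = Pow(Add(28343, 5986), Rational(1, 2)) = Pow(34329, Rational(1, 2))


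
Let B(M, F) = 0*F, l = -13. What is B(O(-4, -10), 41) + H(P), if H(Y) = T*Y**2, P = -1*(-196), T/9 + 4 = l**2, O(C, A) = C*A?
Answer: 57047760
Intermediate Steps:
O(C, A) = A*C
T = 1485 (T = -36 + 9*(-13)**2 = -36 + 9*169 = -36 + 1521 = 1485)
P = 196
B(M, F) = 0
H(Y) = 1485*Y**2
B(O(-4, -10), 41) + H(P) = 0 + 1485*196**2 = 0 + 1485*38416 = 0 + 57047760 = 57047760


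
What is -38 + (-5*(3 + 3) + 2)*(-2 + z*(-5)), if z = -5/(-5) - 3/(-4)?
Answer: 263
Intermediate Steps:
z = 7/4 (z = -5*(-⅕) - 3*(-¼) = 1 + ¾ = 7/4 ≈ 1.7500)
-38 + (-5*(3 + 3) + 2)*(-2 + z*(-5)) = -38 + (-5*(3 + 3) + 2)*(-2 + (7/4)*(-5)) = -38 + (-5*6 + 2)*(-2 - 35/4) = -38 + (-30 + 2)*(-43/4) = -38 - 28*(-43/4) = -38 + 301 = 263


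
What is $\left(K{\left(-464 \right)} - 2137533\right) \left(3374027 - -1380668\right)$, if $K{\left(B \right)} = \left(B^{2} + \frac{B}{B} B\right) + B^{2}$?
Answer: $-8118190016475$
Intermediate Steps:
$K{\left(B \right)} = B + 2 B^{2}$ ($K{\left(B \right)} = \left(B^{2} + 1 B\right) + B^{2} = \left(B^{2} + B\right) + B^{2} = \left(B + B^{2}\right) + B^{2} = B + 2 B^{2}$)
$\left(K{\left(-464 \right)} - 2137533\right) \left(3374027 - -1380668\right) = \left(- 464 \left(1 + 2 \left(-464\right)\right) - 2137533\right) \left(3374027 - -1380668\right) = \left(- 464 \left(1 - 928\right) - 2137533\right) \left(3374027 + 1380668\right) = \left(\left(-464\right) \left(-927\right) - 2137533\right) 4754695 = \left(430128 - 2137533\right) 4754695 = \left(-1707405\right) 4754695 = -8118190016475$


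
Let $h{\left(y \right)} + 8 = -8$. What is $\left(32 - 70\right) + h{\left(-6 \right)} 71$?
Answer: $-1174$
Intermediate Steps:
$h{\left(y \right)} = -16$ ($h{\left(y \right)} = -8 - 8 = -16$)
$\left(32 - 70\right) + h{\left(-6 \right)} 71 = \left(32 - 70\right) - 1136 = -38 - 1136 = -1174$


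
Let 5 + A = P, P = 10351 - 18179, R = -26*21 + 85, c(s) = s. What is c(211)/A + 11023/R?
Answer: -86440430/3611013 ≈ -23.938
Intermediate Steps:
R = -461 (R = -546 + 85 = -461)
P = -7828
A = -7833 (A = -5 - 7828 = -7833)
c(211)/A + 11023/R = 211/(-7833) + 11023/(-461) = 211*(-1/7833) + 11023*(-1/461) = -211/7833 - 11023/461 = -86440430/3611013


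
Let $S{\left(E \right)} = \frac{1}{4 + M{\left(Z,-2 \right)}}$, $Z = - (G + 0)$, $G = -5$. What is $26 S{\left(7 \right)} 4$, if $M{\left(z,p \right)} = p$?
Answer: $52$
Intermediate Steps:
$Z = 5$ ($Z = - (-5 + 0) = \left(-1\right) \left(-5\right) = 5$)
$S{\left(E \right)} = \frac{1}{2}$ ($S{\left(E \right)} = \frac{1}{4 - 2} = \frac{1}{2}$)
$26 S{\left(7 \right)} 4 = 26 \cdot \frac{1}{2} \cdot 4 = 13 \cdot 4 = 52$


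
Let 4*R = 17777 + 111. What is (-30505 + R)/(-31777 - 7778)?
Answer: 26033/39555 ≈ 0.65815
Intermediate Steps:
R = 4472 (R = (17777 + 111)/4 = (¼)*17888 = 4472)
(-30505 + R)/(-31777 - 7778) = (-30505 + 4472)/(-31777 - 7778) = -26033/(-39555) = -26033*(-1/39555) = 26033/39555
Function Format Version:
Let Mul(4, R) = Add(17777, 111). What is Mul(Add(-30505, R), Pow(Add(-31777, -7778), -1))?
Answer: Rational(26033, 39555) ≈ 0.65815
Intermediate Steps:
R = 4472 (R = Mul(Rational(1, 4), Add(17777, 111)) = Mul(Rational(1, 4), 17888) = 4472)
Mul(Add(-30505, R), Pow(Add(-31777, -7778), -1)) = Mul(Add(-30505, 4472), Pow(Add(-31777, -7778), -1)) = Mul(-26033, Pow(-39555, -1)) = Mul(-26033, Rational(-1, 39555)) = Rational(26033, 39555)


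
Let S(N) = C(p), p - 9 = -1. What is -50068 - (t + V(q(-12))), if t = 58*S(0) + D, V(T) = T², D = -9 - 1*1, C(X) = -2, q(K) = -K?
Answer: -50086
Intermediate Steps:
p = 8 (p = 9 - 1 = 8)
S(N) = -2
D = -10 (D = -9 - 1 = -10)
t = -126 (t = 58*(-2) - 10 = -116 - 10 = -126)
-50068 - (t + V(q(-12))) = -50068 - (-126 + (-1*(-12))²) = -50068 - (-126 + 12²) = -50068 - (-126 + 144) = -50068 - 1*18 = -50068 - 18 = -50086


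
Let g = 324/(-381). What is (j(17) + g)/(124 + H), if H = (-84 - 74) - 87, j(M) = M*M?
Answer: -36595/15367 ≈ -2.3814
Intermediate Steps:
j(M) = M**2
g = -108/127 (g = 324*(-1/381) = -108/127 ≈ -0.85039)
H = -245 (H = -158 - 87 = -245)
(j(17) + g)/(124 + H) = (17**2 - 108/127)/(124 - 245) = (289 - 108/127)/(-121) = (36595/127)*(-1/121) = -36595/15367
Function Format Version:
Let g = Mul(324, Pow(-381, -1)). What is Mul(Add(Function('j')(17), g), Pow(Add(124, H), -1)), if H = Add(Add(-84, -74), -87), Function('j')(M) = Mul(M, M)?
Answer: Rational(-36595, 15367) ≈ -2.3814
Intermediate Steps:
Function('j')(M) = Pow(M, 2)
g = Rational(-108, 127) (g = Mul(324, Rational(-1, 381)) = Rational(-108, 127) ≈ -0.85039)
H = -245 (H = Add(-158, -87) = -245)
Mul(Add(Function('j')(17), g), Pow(Add(124, H), -1)) = Mul(Add(Pow(17, 2), Rational(-108, 127)), Pow(Add(124, -245), -1)) = Mul(Add(289, Rational(-108, 127)), Pow(-121, -1)) = Mul(Rational(36595, 127), Rational(-1, 121)) = Rational(-36595, 15367)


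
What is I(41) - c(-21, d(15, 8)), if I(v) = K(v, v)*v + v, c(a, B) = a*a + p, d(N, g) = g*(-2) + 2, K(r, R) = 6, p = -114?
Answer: -40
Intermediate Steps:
d(N, g) = 2 - 2*g (d(N, g) = -2*g + 2 = 2 - 2*g)
c(a, B) = -114 + a**2 (c(a, B) = a*a - 114 = a**2 - 114 = -114 + a**2)
I(v) = 7*v (I(v) = 6*v + v = 7*v)
I(41) - c(-21, d(15, 8)) = 7*41 - (-114 + (-21)**2) = 287 - (-114 + 441) = 287 - 1*327 = 287 - 327 = -40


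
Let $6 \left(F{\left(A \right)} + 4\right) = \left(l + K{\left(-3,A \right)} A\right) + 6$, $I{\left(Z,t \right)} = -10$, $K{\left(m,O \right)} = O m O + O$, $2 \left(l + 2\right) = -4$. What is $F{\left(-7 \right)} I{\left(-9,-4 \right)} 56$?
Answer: $-98560$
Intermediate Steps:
$l = -4$ ($l = -2 + \frac{1}{2} \left(-4\right) = -2 - 2 = -4$)
$K{\left(m,O \right)} = O + m O^{2}$ ($K{\left(m,O \right)} = m O^{2} + O = O + m O^{2}$)
$F{\left(A \right)} = - \frac{11}{3} + \frac{A^{2} \left(1 - 3 A\right)}{6}$ ($F{\left(A \right)} = -4 + \frac{\left(-4 + A \left(1 + A \left(-3\right)\right) A\right) + 6}{6} = -4 + \frac{\left(-4 + A \left(1 - 3 A\right) A\right) + 6}{6} = -4 + \frac{\left(-4 + A^{2} \left(1 - 3 A\right)\right) + 6}{6} = -4 + \frac{2 + A^{2} \left(1 - 3 A\right)}{6} = -4 + \left(\frac{1}{3} + \frac{A^{2} \left(1 - 3 A\right)}{6}\right) = - \frac{11}{3} + \frac{A^{2} \left(1 - 3 A\right)}{6}$)
$F{\left(-7 \right)} I{\left(-9,-4 \right)} 56 = \left(- \frac{11}{3} + \frac{\left(-7\right)^{2} \left(1 - -21\right)}{6}\right) \left(-10\right) 56 = \left(- \frac{11}{3} + \frac{1}{6} \cdot 49 \left(1 + 21\right)\right) \left(-10\right) 56 = \left(- \frac{11}{3} + \frac{1}{6} \cdot 49 \cdot 22\right) \left(-10\right) 56 = \left(- \frac{11}{3} + \frac{539}{3}\right) \left(-10\right) 56 = 176 \left(-10\right) 56 = \left(-1760\right) 56 = -98560$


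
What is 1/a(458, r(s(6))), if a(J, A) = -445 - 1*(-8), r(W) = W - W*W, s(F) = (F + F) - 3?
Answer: -1/437 ≈ -0.0022883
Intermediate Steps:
s(F) = -3 + 2*F (s(F) = 2*F - 3 = -3 + 2*F)
r(W) = W - W²
a(J, A) = -437 (a(J, A) = -445 + 8 = -437)
1/a(458, r(s(6))) = 1/(-437) = -1/437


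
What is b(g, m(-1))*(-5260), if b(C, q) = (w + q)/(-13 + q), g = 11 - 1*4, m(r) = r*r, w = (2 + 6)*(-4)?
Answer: -40765/3 ≈ -13588.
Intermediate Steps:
w = -32 (w = 8*(-4) = -32)
m(r) = r²
g = 7 (g = 11 - 4 = 7)
b(C, q) = (-32 + q)/(-13 + q)
b(g, m(-1))*(-5260) = ((-32 + (-1)²)/(-13 + (-1)²))*(-5260) = ((-32 + 1)/(-13 + 1))*(-5260) = (-31/(-12))*(-5260) = -1/12*(-31)*(-5260) = (31/12)*(-5260) = -40765/3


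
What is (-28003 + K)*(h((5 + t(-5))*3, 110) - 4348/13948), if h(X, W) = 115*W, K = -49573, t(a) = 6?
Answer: -3421835701688/3487 ≈ -9.8131e+8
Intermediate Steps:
(-28003 + K)*(h((5 + t(-5))*3, 110) - 4348/13948) = (-28003 - 49573)*(115*110 - 4348/13948) = -77576*(12650 - 4348*1/13948) = -77576*(12650 - 1087/3487) = -77576*44109463/3487 = -3421835701688/3487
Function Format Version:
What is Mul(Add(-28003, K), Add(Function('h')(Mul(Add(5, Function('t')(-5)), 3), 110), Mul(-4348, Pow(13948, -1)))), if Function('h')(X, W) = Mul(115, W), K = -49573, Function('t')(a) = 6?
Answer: Rational(-3421835701688, 3487) ≈ -9.8131e+8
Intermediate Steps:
Mul(Add(-28003, K), Add(Function('h')(Mul(Add(5, Function('t')(-5)), 3), 110), Mul(-4348, Pow(13948, -1)))) = Mul(Add(-28003, -49573), Add(Mul(115, 110), Mul(-4348, Pow(13948, -1)))) = Mul(-77576, Add(12650, Mul(-4348, Rational(1, 13948)))) = Mul(-77576, Add(12650, Rational(-1087, 3487))) = Mul(-77576, Rational(44109463, 3487)) = Rational(-3421835701688, 3487)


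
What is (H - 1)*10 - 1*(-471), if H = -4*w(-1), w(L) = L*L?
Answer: 421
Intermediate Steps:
w(L) = L²
H = -4 (H = -4*(-1)² = -4*1 = -4)
(H - 1)*10 - 1*(-471) = (-4 - 1)*10 - 1*(-471) = -5*10 + 471 = -50 + 471 = 421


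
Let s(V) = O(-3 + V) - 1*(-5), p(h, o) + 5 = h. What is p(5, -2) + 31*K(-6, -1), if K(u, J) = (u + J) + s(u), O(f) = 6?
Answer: 124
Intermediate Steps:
p(h, o) = -5 + h
s(V) = 11 (s(V) = 6 - 1*(-5) = 6 + 5 = 11)
K(u, J) = 11 + J + u (K(u, J) = (u + J) + 11 = (J + u) + 11 = 11 + J + u)
p(5, -2) + 31*K(-6, -1) = (-5 + 5) + 31*(11 - 1 - 6) = 0 + 31*4 = 0 + 124 = 124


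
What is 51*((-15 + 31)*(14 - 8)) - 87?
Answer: 4809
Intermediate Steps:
51*((-15 + 31)*(14 - 8)) - 87 = 51*(16*6) - 87 = 51*96 - 87 = 4896 - 87 = 4809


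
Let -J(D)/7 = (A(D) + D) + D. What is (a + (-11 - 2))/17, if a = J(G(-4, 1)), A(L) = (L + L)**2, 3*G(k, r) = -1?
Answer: -103/153 ≈ -0.67320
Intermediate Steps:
G(k, r) = -1/3 (G(k, r) = (1/3)*(-1) = -1/3)
A(L) = 4*L**2 (A(L) = (2*L)**2 = 4*L**2)
J(D) = -28*D**2 - 14*D (J(D) = -7*((4*D**2 + D) + D) = -7*((D + 4*D**2) + D) = -7*(2*D + 4*D**2) = -28*D**2 - 14*D)
a = 14/9 (a = 14*(-1/3)*(-1 - 2*(-1/3)) = 14*(-1/3)*(-1 + 2/3) = 14*(-1/3)*(-1/3) = 14/9 ≈ 1.5556)
(a + (-11 - 2))/17 = (14/9 + (-11 - 2))/17 = (14/9 - 13)*(1/17) = -103/9*1/17 = -103/153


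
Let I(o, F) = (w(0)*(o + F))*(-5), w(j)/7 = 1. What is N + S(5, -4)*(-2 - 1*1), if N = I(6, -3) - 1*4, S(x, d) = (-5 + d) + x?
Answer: -97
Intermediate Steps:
w(j) = 7 (w(j) = 7*1 = 7)
I(o, F) = -35*F - 35*o (I(o, F) = (7*(o + F))*(-5) = (7*(F + o))*(-5) = (7*F + 7*o)*(-5) = -35*F - 35*o)
S(x, d) = -5 + d + x
N = -109 (N = (-35*(-3) - 35*6) - 1*4 = (105 - 210) - 4 = -105 - 4 = -109)
N + S(5, -4)*(-2 - 1*1) = -109 + (-5 - 4 + 5)*(-2 - 1*1) = -109 - 4*(-2 - 1) = -109 - 4*(-3) = -109 + 12 = -97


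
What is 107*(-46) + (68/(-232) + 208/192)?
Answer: -1712581/348 ≈ -4921.2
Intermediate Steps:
107*(-46) + (68/(-232) + 208/192) = -4922 + (68*(-1/232) + 208*(1/192)) = -4922 + (-17/58 + 13/12) = -4922 + 275/348 = -1712581/348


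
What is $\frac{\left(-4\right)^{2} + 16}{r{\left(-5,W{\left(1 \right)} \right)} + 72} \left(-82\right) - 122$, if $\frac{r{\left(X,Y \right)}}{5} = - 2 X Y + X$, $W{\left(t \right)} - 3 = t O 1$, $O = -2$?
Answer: $- \frac{14458}{97} \approx -149.05$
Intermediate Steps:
$W{\left(t \right)} = 3 - 2 t$ ($W{\left(t \right)} = 3 + t \left(-2\right) 1 = 3 + - 2 t 1 = 3 - 2 t$)
$r{\left(X,Y \right)} = 5 X - 10 X Y$ ($r{\left(X,Y \right)} = 5 \left(- 2 X Y + X\right) = 5 \left(X - 2 X Y\right) = 5 X - 10 X Y$)
$\frac{\left(-4\right)^{2} + 16}{r{\left(-5,W{\left(1 \right)} \right)} + 72} \left(-82\right) - 122 = \frac{\left(-4\right)^{2} + 16}{5 \left(-5\right) \left(1 - 2 \left(3 - 2\right)\right) + 72} \left(-82\right) - 122 = \frac{16 + 16}{5 \left(-5\right) \left(1 - 2 \left(3 - 2\right)\right) + 72} \left(-82\right) - 122 = \frac{32}{5 \left(-5\right) \left(1 - 2\right) + 72} \left(-82\right) - 122 = \frac{32}{5 \left(-5\right) \left(-1\right) + 72} \left(-82\right) - 122 = \frac{32}{25 + 72} \left(-82\right) - 122 = \frac{32}{97} \left(-82\right) - 122 = - \frac{2624}{97} - 122 = - \frac{14458}{97}$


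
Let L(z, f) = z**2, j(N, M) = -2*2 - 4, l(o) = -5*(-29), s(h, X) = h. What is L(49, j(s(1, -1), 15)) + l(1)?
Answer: 2546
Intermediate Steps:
l(o) = 145
j(N, M) = -8 (j(N, M) = -4 - 4 = -8)
L(49, j(s(1, -1), 15)) + l(1) = 49**2 + 145 = 2401 + 145 = 2546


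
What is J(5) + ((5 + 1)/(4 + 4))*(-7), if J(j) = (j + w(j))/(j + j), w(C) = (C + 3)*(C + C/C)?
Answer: 1/20 ≈ 0.050000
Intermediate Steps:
w(C) = (1 + C)*(3 + C) (w(C) = (3 + C)*(C + 1) = (3 + C)*(1 + C) = (1 + C)*(3 + C))
J(j) = (3 + j² + 5*j)/(2*j) (J(j) = (j + (3 + j² + 4*j))/(j + j) = (3 + j² + 5*j)/((2*j)) = (3 + j² + 5*j)*(1/(2*j)) = (3 + j² + 5*j)/(2*j))
J(5) + ((5 + 1)/(4 + 4))*(-7) = (½)*(3 + 5² + 5*5)/5 + ((5 + 1)/(4 + 4))*(-7) = (½)*(⅕)*(3 + 25 + 25) + (6/8)*(-7) = (½)*(⅕)*53 + (6*(⅛))*(-7) = 53/10 + (¾)*(-7) = 53/10 - 21/4 = 1/20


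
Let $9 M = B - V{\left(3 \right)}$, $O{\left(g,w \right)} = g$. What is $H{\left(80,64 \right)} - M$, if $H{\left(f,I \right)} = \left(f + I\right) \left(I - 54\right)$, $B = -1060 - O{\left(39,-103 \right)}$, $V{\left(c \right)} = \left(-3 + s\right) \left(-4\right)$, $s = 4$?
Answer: $\frac{4685}{3} \approx 1561.7$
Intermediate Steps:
$V{\left(c \right)} = -4$ ($V{\left(c \right)} = \left(-3 + 4\right) \left(-4\right) = 1 \left(-4\right) = -4$)
$B = -1099$ ($B = -1060 - 39 = -1099$)
$M = - \frac{365}{3}$ ($M = \frac{-1099 - -4}{9} = \frac{-1099 + 4}{9} = \frac{1}{9} \left(-1095\right) = - \frac{365}{3} \approx -121.67$)
$H{\left(f,I \right)} = \left(-54 + I\right) \left(I + f\right)$ ($H{\left(f,I \right)} = \left(I + f\right) \left(-54 + I\right) = \left(-54 + I\right) \left(I + f\right)$)
$H{\left(80,64 \right)} - M = \left(64^{2} - 3456 - 4320 + 64 \cdot 80\right) - - \frac{365}{3} = \left(4096 - 3456 - 4320 + 5120\right) + \frac{365}{3} = 1440 + \frac{365}{3} = \frac{4685}{3}$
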